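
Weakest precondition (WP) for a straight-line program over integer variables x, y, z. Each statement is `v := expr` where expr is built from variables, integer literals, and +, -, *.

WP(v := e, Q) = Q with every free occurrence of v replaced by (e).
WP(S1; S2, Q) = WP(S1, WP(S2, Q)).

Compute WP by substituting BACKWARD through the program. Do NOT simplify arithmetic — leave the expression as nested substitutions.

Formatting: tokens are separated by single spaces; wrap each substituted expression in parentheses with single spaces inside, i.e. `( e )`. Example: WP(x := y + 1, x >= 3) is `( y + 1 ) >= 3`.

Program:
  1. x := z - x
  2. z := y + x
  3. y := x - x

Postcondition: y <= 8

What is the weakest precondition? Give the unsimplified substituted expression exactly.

Answer: ( ( z - x ) - ( z - x ) ) <= 8

Derivation:
post: y <= 8
stmt 3: y := x - x  -- replace 1 occurrence(s) of y with (x - x)
  => ( x - x ) <= 8
stmt 2: z := y + x  -- replace 0 occurrence(s) of z with (y + x)
  => ( x - x ) <= 8
stmt 1: x := z - x  -- replace 2 occurrence(s) of x with (z - x)
  => ( ( z - x ) - ( z - x ) ) <= 8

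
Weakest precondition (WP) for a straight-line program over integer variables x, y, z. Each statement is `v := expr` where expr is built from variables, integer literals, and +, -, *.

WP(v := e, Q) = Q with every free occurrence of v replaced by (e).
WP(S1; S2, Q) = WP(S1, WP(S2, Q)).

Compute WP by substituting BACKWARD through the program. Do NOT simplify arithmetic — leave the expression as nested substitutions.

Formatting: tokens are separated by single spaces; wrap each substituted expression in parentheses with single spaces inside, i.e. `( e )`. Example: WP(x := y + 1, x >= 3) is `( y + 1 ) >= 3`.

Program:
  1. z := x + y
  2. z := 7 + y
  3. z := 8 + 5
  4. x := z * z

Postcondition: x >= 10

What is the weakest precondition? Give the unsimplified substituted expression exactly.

post: x >= 10
stmt 4: x := z * z  -- replace 1 occurrence(s) of x with (z * z)
  => ( z * z ) >= 10
stmt 3: z := 8 + 5  -- replace 2 occurrence(s) of z with (8 + 5)
  => ( ( 8 + 5 ) * ( 8 + 5 ) ) >= 10
stmt 2: z := 7 + y  -- replace 0 occurrence(s) of z with (7 + y)
  => ( ( 8 + 5 ) * ( 8 + 5 ) ) >= 10
stmt 1: z := x + y  -- replace 0 occurrence(s) of z with (x + y)
  => ( ( 8 + 5 ) * ( 8 + 5 ) ) >= 10

Answer: ( ( 8 + 5 ) * ( 8 + 5 ) ) >= 10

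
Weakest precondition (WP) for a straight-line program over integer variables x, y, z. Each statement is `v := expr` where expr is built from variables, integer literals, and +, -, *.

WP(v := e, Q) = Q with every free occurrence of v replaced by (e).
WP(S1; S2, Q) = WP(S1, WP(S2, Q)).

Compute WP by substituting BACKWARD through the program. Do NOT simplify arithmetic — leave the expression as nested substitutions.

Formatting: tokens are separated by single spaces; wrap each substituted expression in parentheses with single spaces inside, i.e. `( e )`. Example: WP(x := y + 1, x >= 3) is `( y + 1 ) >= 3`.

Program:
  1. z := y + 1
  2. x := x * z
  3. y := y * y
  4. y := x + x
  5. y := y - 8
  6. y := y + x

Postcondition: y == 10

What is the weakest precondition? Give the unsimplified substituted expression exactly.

Answer: ( ( ( ( x * ( y + 1 ) ) + ( x * ( y + 1 ) ) ) - 8 ) + ( x * ( y + 1 ) ) ) == 10

Derivation:
post: y == 10
stmt 6: y := y + x  -- replace 1 occurrence(s) of y with (y + x)
  => ( y + x ) == 10
stmt 5: y := y - 8  -- replace 1 occurrence(s) of y with (y - 8)
  => ( ( y - 8 ) + x ) == 10
stmt 4: y := x + x  -- replace 1 occurrence(s) of y with (x + x)
  => ( ( ( x + x ) - 8 ) + x ) == 10
stmt 3: y := y * y  -- replace 0 occurrence(s) of y with (y * y)
  => ( ( ( x + x ) - 8 ) + x ) == 10
stmt 2: x := x * z  -- replace 3 occurrence(s) of x with (x * z)
  => ( ( ( ( x * z ) + ( x * z ) ) - 8 ) + ( x * z ) ) == 10
stmt 1: z := y + 1  -- replace 3 occurrence(s) of z with (y + 1)
  => ( ( ( ( x * ( y + 1 ) ) + ( x * ( y + 1 ) ) ) - 8 ) + ( x * ( y + 1 ) ) ) == 10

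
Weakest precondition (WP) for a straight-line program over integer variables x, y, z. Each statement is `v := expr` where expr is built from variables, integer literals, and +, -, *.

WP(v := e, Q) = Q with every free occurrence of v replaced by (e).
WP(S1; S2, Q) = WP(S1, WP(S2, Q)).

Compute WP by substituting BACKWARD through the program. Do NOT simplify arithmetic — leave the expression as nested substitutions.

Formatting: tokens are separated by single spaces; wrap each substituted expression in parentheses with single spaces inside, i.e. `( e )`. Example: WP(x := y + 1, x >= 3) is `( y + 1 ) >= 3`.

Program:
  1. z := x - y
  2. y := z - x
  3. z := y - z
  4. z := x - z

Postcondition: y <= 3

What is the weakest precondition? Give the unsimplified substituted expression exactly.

post: y <= 3
stmt 4: z := x - z  -- replace 0 occurrence(s) of z with (x - z)
  => y <= 3
stmt 3: z := y - z  -- replace 0 occurrence(s) of z with (y - z)
  => y <= 3
stmt 2: y := z - x  -- replace 1 occurrence(s) of y with (z - x)
  => ( z - x ) <= 3
stmt 1: z := x - y  -- replace 1 occurrence(s) of z with (x - y)
  => ( ( x - y ) - x ) <= 3

Answer: ( ( x - y ) - x ) <= 3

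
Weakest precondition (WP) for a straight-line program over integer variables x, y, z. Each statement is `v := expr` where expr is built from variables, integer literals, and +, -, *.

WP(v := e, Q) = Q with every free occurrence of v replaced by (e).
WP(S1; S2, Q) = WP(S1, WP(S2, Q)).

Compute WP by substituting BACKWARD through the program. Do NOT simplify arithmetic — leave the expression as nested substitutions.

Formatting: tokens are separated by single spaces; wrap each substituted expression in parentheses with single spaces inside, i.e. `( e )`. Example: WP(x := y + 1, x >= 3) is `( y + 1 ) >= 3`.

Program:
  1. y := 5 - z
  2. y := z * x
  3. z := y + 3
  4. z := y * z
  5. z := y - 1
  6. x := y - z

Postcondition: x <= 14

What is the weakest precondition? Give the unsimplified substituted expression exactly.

post: x <= 14
stmt 6: x := y - z  -- replace 1 occurrence(s) of x with (y - z)
  => ( y - z ) <= 14
stmt 5: z := y - 1  -- replace 1 occurrence(s) of z with (y - 1)
  => ( y - ( y - 1 ) ) <= 14
stmt 4: z := y * z  -- replace 0 occurrence(s) of z with (y * z)
  => ( y - ( y - 1 ) ) <= 14
stmt 3: z := y + 3  -- replace 0 occurrence(s) of z with (y + 3)
  => ( y - ( y - 1 ) ) <= 14
stmt 2: y := z * x  -- replace 2 occurrence(s) of y with (z * x)
  => ( ( z * x ) - ( ( z * x ) - 1 ) ) <= 14
stmt 1: y := 5 - z  -- replace 0 occurrence(s) of y with (5 - z)
  => ( ( z * x ) - ( ( z * x ) - 1 ) ) <= 14

Answer: ( ( z * x ) - ( ( z * x ) - 1 ) ) <= 14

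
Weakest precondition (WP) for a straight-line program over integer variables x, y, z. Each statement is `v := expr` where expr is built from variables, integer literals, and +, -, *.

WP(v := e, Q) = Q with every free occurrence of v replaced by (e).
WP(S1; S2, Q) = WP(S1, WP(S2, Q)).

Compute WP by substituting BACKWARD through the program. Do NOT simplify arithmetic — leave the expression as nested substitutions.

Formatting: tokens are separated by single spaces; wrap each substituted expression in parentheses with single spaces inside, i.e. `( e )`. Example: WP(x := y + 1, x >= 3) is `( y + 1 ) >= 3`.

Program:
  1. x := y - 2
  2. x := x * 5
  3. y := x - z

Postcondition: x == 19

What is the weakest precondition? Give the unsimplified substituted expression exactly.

post: x == 19
stmt 3: y := x - z  -- replace 0 occurrence(s) of y with (x - z)
  => x == 19
stmt 2: x := x * 5  -- replace 1 occurrence(s) of x with (x * 5)
  => ( x * 5 ) == 19
stmt 1: x := y - 2  -- replace 1 occurrence(s) of x with (y - 2)
  => ( ( y - 2 ) * 5 ) == 19

Answer: ( ( y - 2 ) * 5 ) == 19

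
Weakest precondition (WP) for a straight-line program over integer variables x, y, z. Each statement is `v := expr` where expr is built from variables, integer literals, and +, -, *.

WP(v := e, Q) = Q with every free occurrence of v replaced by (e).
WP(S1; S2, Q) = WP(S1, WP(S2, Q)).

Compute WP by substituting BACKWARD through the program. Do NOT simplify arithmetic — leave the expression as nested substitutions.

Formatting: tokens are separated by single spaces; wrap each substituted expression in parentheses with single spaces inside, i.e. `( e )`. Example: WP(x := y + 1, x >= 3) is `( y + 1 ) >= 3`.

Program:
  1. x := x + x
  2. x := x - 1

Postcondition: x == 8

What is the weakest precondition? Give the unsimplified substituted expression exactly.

Answer: ( ( x + x ) - 1 ) == 8

Derivation:
post: x == 8
stmt 2: x := x - 1  -- replace 1 occurrence(s) of x with (x - 1)
  => ( x - 1 ) == 8
stmt 1: x := x + x  -- replace 1 occurrence(s) of x with (x + x)
  => ( ( x + x ) - 1 ) == 8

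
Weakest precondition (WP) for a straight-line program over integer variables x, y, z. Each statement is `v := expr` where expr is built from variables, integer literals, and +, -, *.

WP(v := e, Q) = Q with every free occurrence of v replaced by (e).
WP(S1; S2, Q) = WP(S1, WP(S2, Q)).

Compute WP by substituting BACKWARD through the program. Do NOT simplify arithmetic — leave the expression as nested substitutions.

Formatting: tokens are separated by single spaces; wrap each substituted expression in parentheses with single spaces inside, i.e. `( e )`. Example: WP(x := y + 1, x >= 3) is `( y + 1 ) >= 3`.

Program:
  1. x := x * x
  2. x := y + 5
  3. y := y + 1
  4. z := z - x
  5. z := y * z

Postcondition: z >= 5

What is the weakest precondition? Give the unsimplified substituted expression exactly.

post: z >= 5
stmt 5: z := y * z  -- replace 1 occurrence(s) of z with (y * z)
  => ( y * z ) >= 5
stmt 4: z := z - x  -- replace 1 occurrence(s) of z with (z - x)
  => ( y * ( z - x ) ) >= 5
stmt 3: y := y + 1  -- replace 1 occurrence(s) of y with (y + 1)
  => ( ( y + 1 ) * ( z - x ) ) >= 5
stmt 2: x := y + 5  -- replace 1 occurrence(s) of x with (y + 5)
  => ( ( y + 1 ) * ( z - ( y + 5 ) ) ) >= 5
stmt 1: x := x * x  -- replace 0 occurrence(s) of x with (x * x)
  => ( ( y + 1 ) * ( z - ( y + 5 ) ) ) >= 5

Answer: ( ( y + 1 ) * ( z - ( y + 5 ) ) ) >= 5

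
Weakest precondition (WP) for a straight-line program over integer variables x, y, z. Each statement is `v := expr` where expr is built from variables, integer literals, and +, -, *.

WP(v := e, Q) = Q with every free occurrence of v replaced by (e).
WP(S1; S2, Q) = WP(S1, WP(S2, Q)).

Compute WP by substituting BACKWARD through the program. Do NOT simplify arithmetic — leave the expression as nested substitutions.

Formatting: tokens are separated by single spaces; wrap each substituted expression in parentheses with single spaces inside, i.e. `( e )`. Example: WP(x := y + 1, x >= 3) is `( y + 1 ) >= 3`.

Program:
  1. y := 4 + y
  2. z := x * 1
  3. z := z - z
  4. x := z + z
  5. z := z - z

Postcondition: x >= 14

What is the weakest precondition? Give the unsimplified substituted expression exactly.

Answer: ( ( ( x * 1 ) - ( x * 1 ) ) + ( ( x * 1 ) - ( x * 1 ) ) ) >= 14

Derivation:
post: x >= 14
stmt 5: z := z - z  -- replace 0 occurrence(s) of z with (z - z)
  => x >= 14
stmt 4: x := z + z  -- replace 1 occurrence(s) of x with (z + z)
  => ( z + z ) >= 14
stmt 3: z := z - z  -- replace 2 occurrence(s) of z with (z - z)
  => ( ( z - z ) + ( z - z ) ) >= 14
stmt 2: z := x * 1  -- replace 4 occurrence(s) of z with (x * 1)
  => ( ( ( x * 1 ) - ( x * 1 ) ) + ( ( x * 1 ) - ( x * 1 ) ) ) >= 14
stmt 1: y := 4 + y  -- replace 0 occurrence(s) of y with (4 + y)
  => ( ( ( x * 1 ) - ( x * 1 ) ) + ( ( x * 1 ) - ( x * 1 ) ) ) >= 14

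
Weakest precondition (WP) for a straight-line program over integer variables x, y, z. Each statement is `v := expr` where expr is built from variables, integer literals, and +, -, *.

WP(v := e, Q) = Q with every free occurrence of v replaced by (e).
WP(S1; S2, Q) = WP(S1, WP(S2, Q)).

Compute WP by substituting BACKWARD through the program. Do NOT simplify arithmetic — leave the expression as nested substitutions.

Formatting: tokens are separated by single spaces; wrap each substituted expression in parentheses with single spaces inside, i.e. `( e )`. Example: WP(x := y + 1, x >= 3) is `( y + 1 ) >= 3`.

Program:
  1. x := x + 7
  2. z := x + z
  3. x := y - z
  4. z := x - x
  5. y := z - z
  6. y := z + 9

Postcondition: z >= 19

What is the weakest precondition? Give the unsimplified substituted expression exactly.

Answer: ( ( y - ( ( x + 7 ) + z ) ) - ( y - ( ( x + 7 ) + z ) ) ) >= 19

Derivation:
post: z >= 19
stmt 6: y := z + 9  -- replace 0 occurrence(s) of y with (z + 9)
  => z >= 19
stmt 5: y := z - z  -- replace 0 occurrence(s) of y with (z - z)
  => z >= 19
stmt 4: z := x - x  -- replace 1 occurrence(s) of z with (x - x)
  => ( x - x ) >= 19
stmt 3: x := y - z  -- replace 2 occurrence(s) of x with (y - z)
  => ( ( y - z ) - ( y - z ) ) >= 19
stmt 2: z := x + z  -- replace 2 occurrence(s) of z with (x + z)
  => ( ( y - ( x + z ) ) - ( y - ( x + z ) ) ) >= 19
stmt 1: x := x + 7  -- replace 2 occurrence(s) of x with (x + 7)
  => ( ( y - ( ( x + 7 ) + z ) ) - ( y - ( ( x + 7 ) + z ) ) ) >= 19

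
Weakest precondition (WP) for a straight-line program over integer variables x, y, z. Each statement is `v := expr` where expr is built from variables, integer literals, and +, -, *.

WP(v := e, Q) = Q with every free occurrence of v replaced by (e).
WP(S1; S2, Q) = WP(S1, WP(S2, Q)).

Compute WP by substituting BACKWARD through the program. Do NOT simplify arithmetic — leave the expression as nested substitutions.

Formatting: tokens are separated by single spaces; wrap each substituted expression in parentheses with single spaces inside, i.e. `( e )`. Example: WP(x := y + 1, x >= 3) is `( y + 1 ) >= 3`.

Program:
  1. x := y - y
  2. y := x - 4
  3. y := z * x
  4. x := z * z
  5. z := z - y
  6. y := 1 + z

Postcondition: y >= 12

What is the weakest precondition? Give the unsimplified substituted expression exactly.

post: y >= 12
stmt 6: y := 1 + z  -- replace 1 occurrence(s) of y with (1 + z)
  => ( 1 + z ) >= 12
stmt 5: z := z - y  -- replace 1 occurrence(s) of z with (z - y)
  => ( 1 + ( z - y ) ) >= 12
stmt 4: x := z * z  -- replace 0 occurrence(s) of x with (z * z)
  => ( 1 + ( z - y ) ) >= 12
stmt 3: y := z * x  -- replace 1 occurrence(s) of y with (z * x)
  => ( 1 + ( z - ( z * x ) ) ) >= 12
stmt 2: y := x - 4  -- replace 0 occurrence(s) of y with (x - 4)
  => ( 1 + ( z - ( z * x ) ) ) >= 12
stmt 1: x := y - y  -- replace 1 occurrence(s) of x with (y - y)
  => ( 1 + ( z - ( z * ( y - y ) ) ) ) >= 12

Answer: ( 1 + ( z - ( z * ( y - y ) ) ) ) >= 12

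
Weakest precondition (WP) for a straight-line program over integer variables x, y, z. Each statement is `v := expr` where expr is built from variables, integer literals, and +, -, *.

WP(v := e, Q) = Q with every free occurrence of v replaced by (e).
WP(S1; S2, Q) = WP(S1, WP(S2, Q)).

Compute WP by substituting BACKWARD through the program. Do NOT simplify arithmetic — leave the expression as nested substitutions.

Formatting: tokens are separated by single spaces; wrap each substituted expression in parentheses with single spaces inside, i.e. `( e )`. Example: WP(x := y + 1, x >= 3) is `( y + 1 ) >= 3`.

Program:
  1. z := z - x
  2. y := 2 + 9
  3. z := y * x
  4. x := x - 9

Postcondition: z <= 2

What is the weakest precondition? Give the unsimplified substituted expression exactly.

post: z <= 2
stmt 4: x := x - 9  -- replace 0 occurrence(s) of x with (x - 9)
  => z <= 2
stmt 3: z := y * x  -- replace 1 occurrence(s) of z with (y * x)
  => ( y * x ) <= 2
stmt 2: y := 2 + 9  -- replace 1 occurrence(s) of y with (2 + 9)
  => ( ( 2 + 9 ) * x ) <= 2
stmt 1: z := z - x  -- replace 0 occurrence(s) of z with (z - x)
  => ( ( 2 + 9 ) * x ) <= 2

Answer: ( ( 2 + 9 ) * x ) <= 2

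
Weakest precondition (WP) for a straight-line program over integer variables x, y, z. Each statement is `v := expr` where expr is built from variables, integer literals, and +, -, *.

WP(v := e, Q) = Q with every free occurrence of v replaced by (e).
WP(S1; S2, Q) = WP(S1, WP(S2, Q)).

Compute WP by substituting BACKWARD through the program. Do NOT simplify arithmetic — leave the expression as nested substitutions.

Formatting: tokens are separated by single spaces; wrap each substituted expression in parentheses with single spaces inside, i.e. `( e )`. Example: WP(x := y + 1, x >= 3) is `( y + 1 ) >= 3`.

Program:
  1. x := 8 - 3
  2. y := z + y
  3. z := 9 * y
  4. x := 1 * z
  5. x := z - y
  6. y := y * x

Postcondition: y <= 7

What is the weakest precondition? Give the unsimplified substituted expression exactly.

Answer: ( ( z + y ) * ( ( 9 * ( z + y ) ) - ( z + y ) ) ) <= 7

Derivation:
post: y <= 7
stmt 6: y := y * x  -- replace 1 occurrence(s) of y with (y * x)
  => ( y * x ) <= 7
stmt 5: x := z - y  -- replace 1 occurrence(s) of x with (z - y)
  => ( y * ( z - y ) ) <= 7
stmt 4: x := 1 * z  -- replace 0 occurrence(s) of x with (1 * z)
  => ( y * ( z - y ) ) <= 7
stmt 3: z := 9 * y  -- replace 1 occurrence(s) of z with (9 * y)
  => ( y * ( ( 9 * y ) - y ) ) <= 7
stmt 2: y := z + y  -- replace 3 occurrence(s) of y with (z + y)
  => ( ( z + y ) * ( ( 9 * ( z + y ) ) - ( z + y ) ) ) <= 7
stmt 1: x := 8 - 3  -- replace 0 occurrence(s) of x with (8 - 3)
  => ( ( z + y ) * ( ( 9 * ( z + y ) ) - ( z + y ) ) ) <= 7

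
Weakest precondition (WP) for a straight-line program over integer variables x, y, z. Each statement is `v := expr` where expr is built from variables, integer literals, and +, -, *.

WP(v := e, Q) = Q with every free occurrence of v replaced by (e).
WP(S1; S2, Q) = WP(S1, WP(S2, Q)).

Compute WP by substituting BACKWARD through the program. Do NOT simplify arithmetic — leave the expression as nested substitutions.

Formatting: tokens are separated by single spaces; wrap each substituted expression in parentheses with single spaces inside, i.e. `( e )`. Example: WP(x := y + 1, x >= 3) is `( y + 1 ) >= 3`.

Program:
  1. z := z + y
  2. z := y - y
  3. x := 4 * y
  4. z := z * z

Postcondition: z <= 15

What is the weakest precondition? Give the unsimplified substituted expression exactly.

Answer: ( ( y - y ) * ( y - y ) ) <= 15

Derivation:
post: z <= 15
stmt 4: z := z * z  -- replace 1 occurrence(s) of z with (z * z)
  => ( z * z ) <= 15
stmt 3: x := 4 * y  -- replace 0 occurrence(s) of x with (4 * y)
  => ( z * z ) <= 15
stmt 2: z := y - y  -- replace 2 occurrence(s) of z with (y - y)
  => ( ( y - y ) * ( y - y ) ) <= 15
stmt 1: z := z + y  -- replace 0 occurrence(s) of z with (z + y)
  => ( ( y - y ) * ( y - y ) ) <= 15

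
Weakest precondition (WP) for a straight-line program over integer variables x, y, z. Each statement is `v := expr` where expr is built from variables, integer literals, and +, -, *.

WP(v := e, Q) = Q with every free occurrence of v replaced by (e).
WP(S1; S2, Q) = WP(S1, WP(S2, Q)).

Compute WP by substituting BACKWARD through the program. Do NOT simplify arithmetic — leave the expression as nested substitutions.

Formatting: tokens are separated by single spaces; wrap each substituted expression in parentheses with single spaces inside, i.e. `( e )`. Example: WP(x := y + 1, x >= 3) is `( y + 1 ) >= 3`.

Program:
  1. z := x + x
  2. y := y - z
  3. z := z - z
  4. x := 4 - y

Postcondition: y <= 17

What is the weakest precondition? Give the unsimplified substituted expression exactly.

post: y <= 17
stmt 4: x := 4 - y  -- replace 0 occurrence(s) of x with (4 - y)
  => y <= 17
stmt 3: z := z - z  -- replace 0 occurrence(s) of z with (z - z)
  => y <= 17
stmt 2: y := y - z  -- replace 1 occurrence(s) of y with (y - z)
  => ( y - z ) <= 17
stmt 1: z := x + x  -- replace 1 occurrence(s) of z with (x + x)
  => ( y - ( x + x ) ) <= 17

Answer: ( y - ( x + x ) ) <= 17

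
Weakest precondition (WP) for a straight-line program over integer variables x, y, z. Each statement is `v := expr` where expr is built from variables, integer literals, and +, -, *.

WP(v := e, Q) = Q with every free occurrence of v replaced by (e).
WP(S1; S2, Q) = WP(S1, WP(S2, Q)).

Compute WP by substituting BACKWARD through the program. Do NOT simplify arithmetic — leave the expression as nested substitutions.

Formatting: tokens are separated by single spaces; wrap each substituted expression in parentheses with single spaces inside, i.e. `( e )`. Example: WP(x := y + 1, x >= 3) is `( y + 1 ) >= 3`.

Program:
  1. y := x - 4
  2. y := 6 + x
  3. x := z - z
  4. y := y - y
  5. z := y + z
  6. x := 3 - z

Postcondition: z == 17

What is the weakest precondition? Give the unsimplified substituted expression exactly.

Answer: ( ( ( 6 + x ) - ( 6 + x ) ) + z ) == 17

Derivation:
post: z == 17
stmt 6: x := 3 - z  -- replace 0 occurrence(s) of x with (3 - z)
  => z == 17
stmt 5: z := y + z  -- replace 1 occurrence(s) of z with (y + z)
  => ( y + z ) == 17
stmt 4: y := y - y  -- replace 1 occurrence(s) of y with (y - y)
  => ( ( y - y ) + z ) == 17
stmt 3: x := z - z  -- replace 0 occurrence(s) of x with (z - z)
  => ( ( y - y ) + z ) == 17
stmt 2: y := 6 + x  -- replace 2 occurrence(s) of y with (6 + x)
  => ( ( ( 6 + x ) - ( 6 + x ) ) + z ) == 17
stmt 1: y := x - 4  -- replace 0 occurrence(s) of y with (x - 4)
  => ( ( ( 6 + x ) - ( 6 + x ) ) + z ) == 17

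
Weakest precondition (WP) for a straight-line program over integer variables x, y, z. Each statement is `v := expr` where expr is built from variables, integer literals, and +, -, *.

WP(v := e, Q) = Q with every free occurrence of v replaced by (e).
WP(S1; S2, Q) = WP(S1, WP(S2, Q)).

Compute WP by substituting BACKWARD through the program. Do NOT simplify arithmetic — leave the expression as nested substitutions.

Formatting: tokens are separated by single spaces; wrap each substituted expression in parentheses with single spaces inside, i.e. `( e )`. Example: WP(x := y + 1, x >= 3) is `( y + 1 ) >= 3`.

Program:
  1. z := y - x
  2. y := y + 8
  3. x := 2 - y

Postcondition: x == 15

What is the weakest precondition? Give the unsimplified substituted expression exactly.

Answer: ( 2 - ( y + 8 ) ) == 15

Derivation:
post: x == 15
stmt 3: x := 2 - y  -- replace 1 occurrence(s) of x with (2 - y)
  => ( 2 - y ) == 15
stmt 2: y := y + 8  -- replace 1 occurrence(s) of y with (y + 8)
  => ( 2 - ( y + 8 ) ) == 15
stmt 1: z := y - x  -- replace 0 occurrence(s) of z with (y - x)
  => ( 2 - ( y + 8 ) ) == 15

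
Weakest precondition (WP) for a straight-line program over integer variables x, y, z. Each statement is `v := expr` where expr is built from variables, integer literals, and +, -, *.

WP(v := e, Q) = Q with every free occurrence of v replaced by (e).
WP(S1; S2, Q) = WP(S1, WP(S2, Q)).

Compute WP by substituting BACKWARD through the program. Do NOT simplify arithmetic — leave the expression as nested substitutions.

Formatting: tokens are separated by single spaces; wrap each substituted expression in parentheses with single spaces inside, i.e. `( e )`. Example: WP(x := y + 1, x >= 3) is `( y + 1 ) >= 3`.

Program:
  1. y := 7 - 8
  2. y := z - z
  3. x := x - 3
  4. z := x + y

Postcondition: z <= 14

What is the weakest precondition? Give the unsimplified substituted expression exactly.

Answer: ( ( x - 3 ) + ( z - z ) ) <= 14

Derivation:
post: z <= 14
stmt 4: z := x + y  -- replace 1 occurrence(s) of z with (x + y)
  => ( x + y ) <= 14
stmt 3: x := x - 3  -- replace 1 occurrence(s) of x with (x - 3)
  => ( ( x - 3 ) + y ) <= 14
stmt 2: y := z - z  -- replace 1 occurrence(s) of y with (z - z)
  => ( ( x - 3 ) + ( z - z ) ) <= 14
stmt 1: y := 7 - 8  -- replace 0 occurrence(s) of y with (7 - 8)
  => ( ( x - 3 ) + ( z - z ) ) <= 14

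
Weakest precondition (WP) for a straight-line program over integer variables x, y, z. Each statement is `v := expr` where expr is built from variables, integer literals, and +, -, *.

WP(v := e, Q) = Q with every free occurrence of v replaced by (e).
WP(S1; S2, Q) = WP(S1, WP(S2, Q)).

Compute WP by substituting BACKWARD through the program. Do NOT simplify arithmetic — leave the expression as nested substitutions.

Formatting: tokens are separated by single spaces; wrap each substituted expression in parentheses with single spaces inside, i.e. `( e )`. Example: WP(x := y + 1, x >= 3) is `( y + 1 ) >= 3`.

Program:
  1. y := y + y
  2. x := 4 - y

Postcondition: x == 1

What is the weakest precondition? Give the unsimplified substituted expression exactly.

post: x == 1
stmt 2: x := 4 - y  -- replace 1 occurrence(s) of x with (4 - y)
  => ( 4 - y ) == 1
stmt 1: y := y + y  -- replace 1 occurrence(s) of y with (y + y)
  => ( 4 - ( y + y ) ) == 1

Answer: ( 4 - ( y + y ) ) == 1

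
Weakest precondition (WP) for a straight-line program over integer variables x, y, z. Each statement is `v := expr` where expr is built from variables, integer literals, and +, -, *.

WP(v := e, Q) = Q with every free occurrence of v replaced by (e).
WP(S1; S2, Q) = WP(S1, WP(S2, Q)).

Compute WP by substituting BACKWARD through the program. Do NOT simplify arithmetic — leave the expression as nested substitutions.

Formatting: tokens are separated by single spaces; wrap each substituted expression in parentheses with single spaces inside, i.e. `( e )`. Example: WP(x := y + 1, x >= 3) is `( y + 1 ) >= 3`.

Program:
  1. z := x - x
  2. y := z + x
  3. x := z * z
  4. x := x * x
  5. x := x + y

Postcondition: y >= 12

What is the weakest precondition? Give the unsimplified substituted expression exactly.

Answer: ( ( x - x ) + x ) >= 12

Derivation:
post: y >= 12
stmt 5: x := x + y  -- replace 0 occurrence(s) of x with (x + y)
  => y >= 12
stmt 4: x := x * x  -- replace 0 occurrence(s) of x with (x * x)
  => y >= 12
stmt 3: x := z * z  -- replace 0 occurrence(s) of x with (z * z)
  => y >= 12
stmt 2: y := z + x  -- replace 1 occurrence(s) of y with (z + x)
  => ( z + x ) >= 12
stmt 1: z := x - x  -- replace 1 occurrence(s) of z with (x - x)
  => ( ( x - x ) + x ) >= 12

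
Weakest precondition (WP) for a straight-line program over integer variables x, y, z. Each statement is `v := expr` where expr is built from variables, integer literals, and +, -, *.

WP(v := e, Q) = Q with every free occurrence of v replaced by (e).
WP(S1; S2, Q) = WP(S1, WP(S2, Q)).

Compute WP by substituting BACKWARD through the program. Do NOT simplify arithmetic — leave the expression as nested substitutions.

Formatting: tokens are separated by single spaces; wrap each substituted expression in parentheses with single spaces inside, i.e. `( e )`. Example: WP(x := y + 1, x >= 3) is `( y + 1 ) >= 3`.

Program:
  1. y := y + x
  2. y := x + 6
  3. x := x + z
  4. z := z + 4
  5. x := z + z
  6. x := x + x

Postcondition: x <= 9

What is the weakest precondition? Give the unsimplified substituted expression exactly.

post: x <= 9
stmt 6: x := x + x  -- replace 1 occurrence(s) of x with (x + x)
  => ( x + x ) <= 9
stmt 5: x := z + z  -- replace 2 occurrence(s) of x with (z + z)
  => ( ( z + z ) + ( z + z ) ) <= 9
stmt 4: z := z + 4  -- replace 4 occurrence(s) of z with (z + 4)
  => ( ( ( z + 4 ) + ( z + 4 ) ) + ( ( z + 4 ) + ( z + 4 ) ) ) <= 9
stmt 3: x := x + z  -- replace 0 occurrence(s) of x with (x + z)
  => ( ( ( z + 4 ) + ( z + 4 ) ) + ( ( z + 4 ) + ( z + 4 ) ) ) <= 9
stmt 2: y := x + 6  -- replace 0 occurrence(s) of y with (x + 6)
  => ( ( ( z + 4 ) + ( z + 4 ) ) + ( ( z + 4 ) + ( z + 4 ) ) ) <= 9
stmt 1: y := y + x  -- replace 0 occurrence(s) of y with (y + x)
  => ( ( ( z + 4 ) + ( z + 4 ) ) + ( ( z + 4 ) + ( z + 4 ) ) ) <= 9

Answer: ( ( ( z + 4 ) + ( z + 4 ) ) + ( ( z + 4 ) + ( z + 4 ) ) ) <= 9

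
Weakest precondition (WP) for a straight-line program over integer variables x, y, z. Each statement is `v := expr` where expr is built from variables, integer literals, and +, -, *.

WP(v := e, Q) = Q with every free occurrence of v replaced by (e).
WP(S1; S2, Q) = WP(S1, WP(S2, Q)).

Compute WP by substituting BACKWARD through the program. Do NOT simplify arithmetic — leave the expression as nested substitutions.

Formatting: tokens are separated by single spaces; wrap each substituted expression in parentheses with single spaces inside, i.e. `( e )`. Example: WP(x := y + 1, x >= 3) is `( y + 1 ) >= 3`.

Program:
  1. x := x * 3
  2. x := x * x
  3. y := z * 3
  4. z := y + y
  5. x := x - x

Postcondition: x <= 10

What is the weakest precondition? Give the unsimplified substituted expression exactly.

post: x <= 10
stmt 5: x := x - x  -- replace 1 occurrence(s) of x with (x - x)
  => ( x - x ) <= 10
stmt 4: z := y + y  -- replace 0 occurrence(s) of z with (y + y)
  => ( x - x ) <= 10
stmt 3: y := z * 3  -- replace 0 occurrence(s) of y with (z * 3)
  => ( x - x ) <= 10
stmt 2: x := x * x  -- replace 2 occurrence(s) of x with (x * x)
  => ( ( x * x ) - ( x * x ) ) <= 10
stmt 1: x := x * 3  -- replace 4 occurrence(s) of x with (x * 3)
  => ( ( ( x * 3 ) * ( x * 3 ) ) - ( ( x * 3 ) * ( x * 3 ) ) ) <= 10

Answer: ( ( ( x * 3 ) * ( x * 3 ) ) - ( ( x * 3 ) * ( x * 3 ) ) ) <= 10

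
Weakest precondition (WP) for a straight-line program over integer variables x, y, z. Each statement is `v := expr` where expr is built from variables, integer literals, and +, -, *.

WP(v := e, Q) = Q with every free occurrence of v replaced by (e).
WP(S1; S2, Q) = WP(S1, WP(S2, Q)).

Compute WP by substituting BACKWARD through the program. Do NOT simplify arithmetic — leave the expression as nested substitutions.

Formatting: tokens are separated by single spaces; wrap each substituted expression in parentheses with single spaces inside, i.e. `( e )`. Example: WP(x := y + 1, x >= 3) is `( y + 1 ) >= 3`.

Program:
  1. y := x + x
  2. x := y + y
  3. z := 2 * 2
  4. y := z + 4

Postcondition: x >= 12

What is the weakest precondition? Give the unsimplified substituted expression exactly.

Answer: ( ( x + x ) + ( x + x ) ) >= 12

Derivation:
post: x >= 12
stmt 4: y := z + 4  -- replace 0 occurrence(s) of y with (z + 4)
  => x >= 12
stmt 3: z := 2 * 2  -- replace 0 occurrence(s) of z with (2 * 2)
  => x >= 12
stmt 2: x := y + y  -- replace 1 occurrence(s) of x with (y + y)
  => ( y + y ) >= 12
stmt 1: y := x + x  -- replace 2 occurrence(s) of y with (x + x)
  => ( ( x + x ) + ( x + x ) ) >= 12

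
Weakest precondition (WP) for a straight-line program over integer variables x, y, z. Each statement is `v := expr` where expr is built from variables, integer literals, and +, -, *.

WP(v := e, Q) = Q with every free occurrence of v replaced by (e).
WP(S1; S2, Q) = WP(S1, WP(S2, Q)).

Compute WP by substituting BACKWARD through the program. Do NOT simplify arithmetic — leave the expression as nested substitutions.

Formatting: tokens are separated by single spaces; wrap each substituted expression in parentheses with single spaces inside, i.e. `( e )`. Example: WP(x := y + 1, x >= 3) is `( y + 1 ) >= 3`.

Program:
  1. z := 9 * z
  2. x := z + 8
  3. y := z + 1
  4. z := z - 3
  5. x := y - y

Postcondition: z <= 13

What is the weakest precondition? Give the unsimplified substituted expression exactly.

Answer: ( ( 9 * z ) - 3 ) <= 13

Derivation:
post: z <= 13
stmt 5: x := y - y  -- replace 0 occurrence(s) of x with (y - y)
  => z <= 13
stmt 4: z := z - 3  -- replace 1 occurrence(s) of z with (z - 3)
  => ( z - 3 ) <= 13
stmt 3: y := z + 1  -- replace 0 occurrence(s) of y with (z + 1)
  => ( z - 3 ) <= 13
stmt 2: x := z + 8  -- replace 0 occurrence(s) of x with (z + 8)
  => ( z - 3 ) <= 13
stmt 1: z := 9 * z  -- replace 1 occurrence(s) of z with (9 * z)
  => ( ( 9 * z ) - 3 ) <= 13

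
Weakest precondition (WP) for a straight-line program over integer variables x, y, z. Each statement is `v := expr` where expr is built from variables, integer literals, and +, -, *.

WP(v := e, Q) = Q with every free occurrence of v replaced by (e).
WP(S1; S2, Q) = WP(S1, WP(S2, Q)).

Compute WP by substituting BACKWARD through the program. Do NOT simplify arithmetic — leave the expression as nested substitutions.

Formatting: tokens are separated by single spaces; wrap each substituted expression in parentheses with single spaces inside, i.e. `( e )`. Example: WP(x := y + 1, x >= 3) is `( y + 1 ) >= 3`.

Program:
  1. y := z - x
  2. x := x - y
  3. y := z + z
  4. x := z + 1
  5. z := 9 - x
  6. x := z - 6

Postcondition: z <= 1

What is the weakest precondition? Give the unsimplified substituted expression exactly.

Answer: ( 9 - ( z + 1 ) ) <= 1

Derivation:
post: z <= 1
stmt 6: x := z - 6  -- replace 0 occurrence(s) of x with (z - 6)
  => z <= 1
stmt 5: z := 9 - x  -- replace 1 occurrence(s) of z with (9 - x)
  => ( 9 - x ) <= 1
stmt 4: x := z + 1  -- replace 1 occurrence(s) of x with (z + 1)
  => ( 9 - ( z + 1 ) ) <= 1
stmt 3: y := z + z  -- replace 0 occurrence(s) of y with (z + z)
  => ( 9 - ( z + 1 ) ) <= 1
stmt 2: x := x - y  -- replace 0 occurrence(s) of x with (x - y)
  => ( 9 - ( z + 1 ) ) <= 1
stmt 1: y := z - x  -- replace 0 occurrence(s) of y with (z - x)
  => ( 9 - ( z + 1 ) ) <= 1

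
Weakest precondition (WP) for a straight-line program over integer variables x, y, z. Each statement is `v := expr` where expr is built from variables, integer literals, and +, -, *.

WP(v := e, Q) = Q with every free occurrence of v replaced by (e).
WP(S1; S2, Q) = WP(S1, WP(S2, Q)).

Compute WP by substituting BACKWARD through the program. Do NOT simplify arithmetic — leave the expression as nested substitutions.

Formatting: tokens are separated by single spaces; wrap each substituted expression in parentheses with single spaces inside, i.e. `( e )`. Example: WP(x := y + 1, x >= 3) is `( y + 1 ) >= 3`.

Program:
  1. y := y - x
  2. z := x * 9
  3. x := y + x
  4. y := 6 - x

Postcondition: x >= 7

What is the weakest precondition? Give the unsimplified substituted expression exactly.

Answer: ( ( y - x ) + x ) >= 7

Derivation:
post: x >= 7
stmt 4: y := 6 - x  -- replace 0 occurrence(s) of y with (6 - x)
  => x >= 7
stmt 3: x := y + x  -- replace 1 occurrence(s) of x with (y + x)
  => ( y + x ) >= 7
stmt 2: z := x * 9  -- replace 0 occurrence(s) of z with (x * 9)
  => ( y + x ) >= 7
stmt 1: y := y - x  -- replace 1 occurrence(s) of y with (y - x)
  => ( ( y - x ) + x ) >= 7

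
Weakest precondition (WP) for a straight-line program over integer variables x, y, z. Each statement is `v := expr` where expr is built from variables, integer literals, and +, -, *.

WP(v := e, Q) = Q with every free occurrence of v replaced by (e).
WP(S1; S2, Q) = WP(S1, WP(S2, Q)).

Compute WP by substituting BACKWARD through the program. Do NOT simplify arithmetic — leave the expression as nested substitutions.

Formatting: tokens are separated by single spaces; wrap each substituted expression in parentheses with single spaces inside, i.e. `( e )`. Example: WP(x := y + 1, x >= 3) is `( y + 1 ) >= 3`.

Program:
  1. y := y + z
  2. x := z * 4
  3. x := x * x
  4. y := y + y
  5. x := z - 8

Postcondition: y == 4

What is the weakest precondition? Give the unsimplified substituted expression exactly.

post: y == 4
stmt 5: x := z - 8  -- replace 0 occurrence(s) of x with (z - 8)
  => y == 4
stmt 4: y := y + y  -- replace 1 occurrence(s) of y with (y + y)
  => ( y + y ) == 4
stmt 3: x := x * x  -- replace 0 occurrence(s) of x with (x * x)
  => ( y + y ) == 4
stmt 2: x := z * 4  -- replace 0 occurrence(s) of x with (z * 4)
  => ( y + y ) == 4
stmt 1: y := y + z  -- replace 2 occurrence(s) of y with (y + z)
  => ( ( y + z ) + ( y + z ) ) == 4

Answer: ( ( y + z ) + ( y + z ) ) == 4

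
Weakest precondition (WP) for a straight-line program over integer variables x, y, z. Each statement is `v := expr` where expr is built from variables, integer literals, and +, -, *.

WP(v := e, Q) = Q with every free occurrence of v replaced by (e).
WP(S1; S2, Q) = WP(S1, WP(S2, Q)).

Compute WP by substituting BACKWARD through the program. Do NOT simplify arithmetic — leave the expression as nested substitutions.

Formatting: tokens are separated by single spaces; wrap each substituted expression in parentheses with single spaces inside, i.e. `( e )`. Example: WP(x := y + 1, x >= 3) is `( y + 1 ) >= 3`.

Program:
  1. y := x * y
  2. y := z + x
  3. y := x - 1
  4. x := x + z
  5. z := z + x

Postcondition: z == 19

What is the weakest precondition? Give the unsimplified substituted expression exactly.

Answer: ( z + ( x + z ) ) == 19

Derivation:
post: z == 19
stmt 5: z := z + x  -- replace 1 occurrence(s) of z with (z + x)
  => ( z + x ) == 19
stmt 4: x := x + z  -- replace 1 occurrence(s) of x with (x + z)
  => ( z + ( x + z ) ) == 19
stmt 3: y := x - 1  -- replace 0 occurrence(s) of y with (x - 1)
  => ( z + ( x + z ) ) == 19
stmt 2: y := z + x  -- replace 0 occurrence(s) of y with (z + x)
  => ( z + ( x + z ) ) == 19
stmt 1: y := x * y  -- replace 0 occurrence(s) of y with (x * y)
  => ( z + ( x + z ) ) == 19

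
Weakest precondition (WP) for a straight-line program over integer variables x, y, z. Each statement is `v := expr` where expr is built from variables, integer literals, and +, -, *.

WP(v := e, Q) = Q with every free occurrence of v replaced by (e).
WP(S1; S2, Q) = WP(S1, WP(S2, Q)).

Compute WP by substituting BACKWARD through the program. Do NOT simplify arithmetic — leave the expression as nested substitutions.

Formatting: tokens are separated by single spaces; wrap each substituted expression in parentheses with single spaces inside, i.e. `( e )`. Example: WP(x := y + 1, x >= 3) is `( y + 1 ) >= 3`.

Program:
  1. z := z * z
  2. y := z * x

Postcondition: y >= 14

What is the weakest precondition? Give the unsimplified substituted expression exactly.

Answer: ( ( z * z ) * x ) >= 14

Derivation:
post: y >= 14
stmt 2: y := z * x  -- replace 1 occurrence(s) of y with (z * x)
  => ( z * x ) >= 14
stmt 1: z := z * z  -- replace 1 occurrence(s) of z with (z * z)
  => ( ( z * z ) * x ) >= 14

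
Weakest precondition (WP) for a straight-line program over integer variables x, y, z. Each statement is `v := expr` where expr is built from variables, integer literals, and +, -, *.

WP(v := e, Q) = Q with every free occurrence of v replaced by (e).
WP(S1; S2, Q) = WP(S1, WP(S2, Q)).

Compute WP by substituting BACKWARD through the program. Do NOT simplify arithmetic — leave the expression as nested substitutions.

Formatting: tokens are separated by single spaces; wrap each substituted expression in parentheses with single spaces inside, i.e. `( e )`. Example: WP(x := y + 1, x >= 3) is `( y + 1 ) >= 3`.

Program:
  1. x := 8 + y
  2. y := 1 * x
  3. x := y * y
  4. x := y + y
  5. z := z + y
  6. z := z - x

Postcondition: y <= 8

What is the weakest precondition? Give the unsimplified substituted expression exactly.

Answer: ( 1 * ( 8 + y ) ) <= 8

Derivation:
post: y <= 8
stmt 6: z := z - x  -- replace 0 occurrence(s) of z with (z - x)
  => y <= 8
stmt 5: z := z + y  -- replace 0 occurrence(s) of z with (z + y)
  => y <= 8
stmt 4: x := y + y  -- replace 0 occurrence(s) of x with (y + y)
  => y <= 8
stmt 3: x := y * y  -- replace 0 occurrence(s) of x with (y * y)
  => y <= 8
stmt 2: y := 1 * x  -- replace 1 occurrence(s) of y with (1 * x)
  => ( 1 * x ) <= 8
stmt 1: x := 8 + y  -- replace 1 occurrence(s) of x with (8 + y)
  => ( 1 * ( 8 + y ) ) <= 8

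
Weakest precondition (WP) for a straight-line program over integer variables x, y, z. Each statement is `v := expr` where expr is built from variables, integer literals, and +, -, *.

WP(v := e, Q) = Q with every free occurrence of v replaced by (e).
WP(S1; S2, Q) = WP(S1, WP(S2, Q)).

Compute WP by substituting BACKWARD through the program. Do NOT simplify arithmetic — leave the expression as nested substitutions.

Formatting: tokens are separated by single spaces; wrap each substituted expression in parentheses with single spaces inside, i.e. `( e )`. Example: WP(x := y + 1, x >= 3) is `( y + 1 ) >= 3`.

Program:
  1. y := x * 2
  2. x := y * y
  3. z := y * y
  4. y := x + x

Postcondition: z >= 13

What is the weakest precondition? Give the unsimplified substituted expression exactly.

Answer: ( ( x * 2 ) * ( x * 2 ) ) >= 13

Derivation:
post: z >= 13
stmt 4: y := x + x  -- replace 0 occurrence(s) of y with (x + x)
  => z >= 13
stmt 3: z := y * y  -- replace 1 occurrence(s) of z with (y * y)
  => ( y * y ) >= 13
stmt 2: x := y * y  -- replace 0 occurrence(s) of x with (y * y)
  => ( y * y ) >= 13
stmt 1: y := x * 2  -- replace 2 occurrence(s) of y with (x * 2)
  => ( ( x * 2 ) * ( x * 2 ) ) >= 13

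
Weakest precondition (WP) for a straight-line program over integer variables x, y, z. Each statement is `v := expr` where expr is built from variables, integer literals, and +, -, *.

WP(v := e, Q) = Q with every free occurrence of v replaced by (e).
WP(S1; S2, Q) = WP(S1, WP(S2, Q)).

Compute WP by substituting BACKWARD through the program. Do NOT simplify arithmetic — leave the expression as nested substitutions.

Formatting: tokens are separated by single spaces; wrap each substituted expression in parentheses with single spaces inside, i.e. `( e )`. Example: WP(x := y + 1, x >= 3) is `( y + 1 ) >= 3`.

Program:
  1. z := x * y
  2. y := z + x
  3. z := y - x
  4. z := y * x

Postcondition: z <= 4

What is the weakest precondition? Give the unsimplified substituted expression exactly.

Answer: ( ( ( x * y ) + x ) * x ) <= 4

Derivation:
post: z <= 4
stmt 4: z := y * x  -- replace 1 occurrence(s) of z with (y * x)
  => ( y * x ) <= 4
stmt 3: z := y - x  -- replace 0 occurrence(s) of z with (y - x)
  => ( y * x ) <= 4
stmt 2: y := z + x  -- replace 1 occurrence(s) of y with (z + x)
  => ( ( z + x ) * x ) <= 4
stmt 1: z := x * y  -- replace 1 occurrence(s) of z with (x * y)
  => ( ( ( x * y ) + x ) * x ) <= 4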